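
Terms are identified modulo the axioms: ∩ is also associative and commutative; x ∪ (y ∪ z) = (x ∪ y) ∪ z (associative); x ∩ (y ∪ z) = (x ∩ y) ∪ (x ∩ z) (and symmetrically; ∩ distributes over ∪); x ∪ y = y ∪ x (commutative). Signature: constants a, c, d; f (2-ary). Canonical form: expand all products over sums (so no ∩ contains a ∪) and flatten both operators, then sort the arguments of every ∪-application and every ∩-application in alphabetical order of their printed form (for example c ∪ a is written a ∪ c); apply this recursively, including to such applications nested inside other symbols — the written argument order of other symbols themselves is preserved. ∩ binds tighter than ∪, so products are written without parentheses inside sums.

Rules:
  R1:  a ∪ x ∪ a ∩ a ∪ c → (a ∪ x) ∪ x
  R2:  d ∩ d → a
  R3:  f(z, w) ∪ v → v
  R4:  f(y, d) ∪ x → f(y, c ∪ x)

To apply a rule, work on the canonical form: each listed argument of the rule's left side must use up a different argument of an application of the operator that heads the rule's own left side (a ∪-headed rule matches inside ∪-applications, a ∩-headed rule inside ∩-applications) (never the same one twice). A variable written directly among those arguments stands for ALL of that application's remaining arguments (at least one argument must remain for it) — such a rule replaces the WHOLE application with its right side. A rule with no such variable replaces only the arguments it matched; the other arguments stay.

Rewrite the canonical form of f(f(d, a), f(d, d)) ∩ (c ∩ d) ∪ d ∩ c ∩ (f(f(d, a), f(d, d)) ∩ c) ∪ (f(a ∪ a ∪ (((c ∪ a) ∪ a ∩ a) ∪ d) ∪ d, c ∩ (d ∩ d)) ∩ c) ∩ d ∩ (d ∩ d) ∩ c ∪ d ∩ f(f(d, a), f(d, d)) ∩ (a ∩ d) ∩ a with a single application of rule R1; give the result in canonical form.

Answer: a ∩ a ∩ d ∩ d ∩ f(f(d, a), f(d, d)) ∪ c ∩ c ∩ d ∩ d ∩ d ∩ f(a ∪ a ∪ a ∪ a ∪ a ∪ d ∪ d ∪ d ∪ d, c ∩ d ∩ d) ∪ c ∩ c ∩ d ∩ f(f(d, a), f(d, d)) ∪ c ∩ d ∩ f(f(d, a), f(d, d))

Derivation:
Canonical form:  a ∩ a ∩ d ∩ d ∩ f(f(d, a), f(d, d)) ∪ c ∩ c ∩ d ∩ d ∩ d ∩ f(a ∪ a ∪ a ∪ a ∩ a ∪ c ∪ d ∪ d, c ∩ d ∩ d) ∪ c ∩ c ∩ d ∩ f(f(d, a), f(d, d)) ∪ c ∩ d ∩ f(f(d, a), f(d, d))
R1 matches:  uses a, a ∩ a, c;  x := a ∪ a ∪ d ∪ d
Every leftover argument binds to the variable; the entire application is replaced.
New term:  a ∩ a ∩ d ∩ d ∩ f(f(d, a), f(d, d)) ∪ c ∩ c ∩ d ∩ d ∩ d ∩ f(a ∪ a ∪ a ∪ a ∪ a ∪ d ∪ d ∪ d ∪ d, c ∩ d ∩ d) ∪ c ∩ c ∩ d ∩ f(f(d, a), f(d, d)) ∪ c ∩ d ∩ f(f(d, a), f(d, d))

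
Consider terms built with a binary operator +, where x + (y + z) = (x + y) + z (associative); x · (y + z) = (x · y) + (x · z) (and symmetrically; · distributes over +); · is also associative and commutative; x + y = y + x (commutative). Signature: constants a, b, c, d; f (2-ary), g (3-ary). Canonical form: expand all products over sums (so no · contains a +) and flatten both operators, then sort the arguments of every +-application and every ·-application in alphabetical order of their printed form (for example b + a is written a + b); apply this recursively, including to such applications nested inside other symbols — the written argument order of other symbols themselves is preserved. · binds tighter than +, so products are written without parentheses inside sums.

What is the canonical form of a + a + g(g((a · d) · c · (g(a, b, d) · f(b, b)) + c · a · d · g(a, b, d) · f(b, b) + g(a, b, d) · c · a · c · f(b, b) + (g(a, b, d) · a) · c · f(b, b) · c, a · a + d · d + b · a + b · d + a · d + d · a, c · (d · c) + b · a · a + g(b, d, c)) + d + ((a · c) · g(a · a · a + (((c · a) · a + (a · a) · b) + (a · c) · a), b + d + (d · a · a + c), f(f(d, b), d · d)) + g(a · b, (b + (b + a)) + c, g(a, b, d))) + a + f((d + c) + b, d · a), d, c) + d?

Flatten:  a + a + g(a + a · c · g(a · a · a + a · a · b + a · a · c + a · a · c, a · a · d + b + c + d, f(f(d, b), d · d)) + d + f(b + c + d, a · d) + g(a · b, a + b + b + c, g(a, b, d)) + g(a · c · c · f(b, b) · g(a, b, d) + a · c · c · f(b, b) · g(a, b, d) + a · c · d · f(b, b) · g(a, b, d) + a · c · d · f(b, b) · g(a, b, d), a · a + a · b + a · d + a · d + b · d + d · d, a · a · b + c · c · d + g(b, d, c)), d, c) + d
Order the arguments:  a + a + d + g(a + a · c · g(a · a · a + a · a · b + a · a · c + a · a · c, a · a · d + b + c + d, f(f(d, b), d · d)) + d + f(b + c + d, a · d) + g(a · b, a + b + b + c, g(a, b, d)) + g(a · c · c · f(b, b) · g(a, b, d) + a · c · c · f(b, b) · g(a, b, d) + a · c · d · f(b, b) · g(a, b, d) + a · c · d · f(b, b) · g(a, b, d), a · a + a · b + a · d + a · d + b · d + d · d, a · a · b + c · c · d + g(b, d, c)), d, c)

Answer: a + a + d + g(a + a · c · g(a · a · a + a · a · b + a · a · c + a · a · c, a · a · d + b + c + d, f(f(d, b), d · d)) + d + f(b + c + d, a · d) + g(a · b, a + b + b + c, g(a, b, d)) + g(a · c · c · f(b, b) · g(a, b, d) + a · c · c · f(b, b) · g(a, b, d) + a · c · d · f(b, b) · g(a, b, d) + a · c · d · f(b, b) · g(a, b, d), a · a + a · b + a · d + a · d + b · d + d · d, a · a · b + c · c · d + g(b, d, c)), d, c)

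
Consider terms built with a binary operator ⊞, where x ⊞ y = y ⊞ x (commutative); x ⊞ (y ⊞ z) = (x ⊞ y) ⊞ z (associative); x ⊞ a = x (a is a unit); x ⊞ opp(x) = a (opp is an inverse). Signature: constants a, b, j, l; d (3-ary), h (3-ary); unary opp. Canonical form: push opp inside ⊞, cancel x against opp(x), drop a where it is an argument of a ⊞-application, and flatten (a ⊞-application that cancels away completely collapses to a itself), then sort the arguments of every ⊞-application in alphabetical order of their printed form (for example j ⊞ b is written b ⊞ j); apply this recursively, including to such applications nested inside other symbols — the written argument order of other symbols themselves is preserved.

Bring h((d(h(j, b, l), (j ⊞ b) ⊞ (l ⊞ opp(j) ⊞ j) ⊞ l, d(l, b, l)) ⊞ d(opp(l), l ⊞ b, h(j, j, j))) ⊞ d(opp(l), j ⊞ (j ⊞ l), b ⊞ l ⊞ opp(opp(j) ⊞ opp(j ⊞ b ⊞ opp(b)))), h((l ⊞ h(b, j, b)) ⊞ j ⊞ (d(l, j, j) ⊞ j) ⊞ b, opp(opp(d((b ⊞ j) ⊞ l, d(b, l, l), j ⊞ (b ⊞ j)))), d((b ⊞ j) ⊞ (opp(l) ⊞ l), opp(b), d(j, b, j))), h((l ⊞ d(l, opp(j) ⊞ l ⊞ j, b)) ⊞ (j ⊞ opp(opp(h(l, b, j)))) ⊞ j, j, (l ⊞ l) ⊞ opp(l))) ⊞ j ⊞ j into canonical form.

Push opp inside:  distribute opp over ⊞ and collapse double opp
Combine occurrences:  h(d(h(j, b, l), b ⊞ j ⊞ l ⊞ l, d(l, b, l)) ⊞ d(opp(l), b ⊞ l, h(j, j, j)) ⊞ d(opp(l), j ⊞ j ⊞ l, b ⊞ j ⊞ j ⊞ l), h(b ⊞ d(l, j, j) ⊞ h(b, j, b) ⊞ j ⊞ j ⊞ l, d(b ⊞ j ⊞ l, d(b, l, l), b ⊞ j ⊞ j), d(b ⊞ j, opp(b), d(j, b, j))), h(d(l, l, b) ⊞ h(l, b, j) ⊞ j ⊞ j ⊞ l, j, l)) ⊞ j ⊞ j

Answer: h(d(h(j, b, l), b ⊞ j ⊞ l ⊞ l, d(l, b, l)) ⊞ d(opp(l), b ⊞ l, h(j, j, j)) ⊞ d(opp(l), j ⊞ j ⊞ l, b ⊞ j ⊞ j ⊞ l), h(b ⊞ d(l, j, j) ⊞ h(b, j, b) ⊞ j ⊞ j ⊞ l, d(b ⊞ j ⊞ l, d(b, l, l), b ⊞ j ⊞ j), d(b ⊞ j, opp(b), d(j, b, j))), h(d(l, l, b) ⊞ h(l, b, j) ⊞ j ⊞ j ⊞ l, j, l)) ⊞ j ⊞ j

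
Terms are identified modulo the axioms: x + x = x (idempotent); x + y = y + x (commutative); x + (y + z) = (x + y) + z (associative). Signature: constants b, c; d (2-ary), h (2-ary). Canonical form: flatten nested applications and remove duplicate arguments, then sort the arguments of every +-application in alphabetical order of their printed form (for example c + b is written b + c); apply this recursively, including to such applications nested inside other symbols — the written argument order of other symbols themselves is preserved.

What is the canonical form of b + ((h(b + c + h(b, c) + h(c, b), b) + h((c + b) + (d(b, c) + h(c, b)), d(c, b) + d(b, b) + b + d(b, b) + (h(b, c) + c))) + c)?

Answer: b + c + h(b + c + d(b, c) + h(c, b), b + c + d(b, b) + d(c, b) + h(b, c)) + h(b + c + h(b, c) + h(c, b), b)

Derivation:
Merge nested applications:  b + h(b + c + h(b, c) + h(c, b), b) + h((c + b) + (d(b, c) + h(c, b)), d(c, b) + d(b, b) + b + d(b, b) + (h(b, c) + c)) + c
Simplify inside:  h((c + b) + (d(b, c) + h(c, b)), d(c, b) + d(b, b) + b + d(b, b) + (h(b, c) + c))  →  h(b + c + d(b, c) + h(c, b), b + c + d(b, b) + d(c, b) + h(b, c))
Sort arguments:  b + c + h(b + c + d(b, c) + h(c, b), b + c + d(b, b) + d(c, b) + h(b, c)) + h(b + c + h(b, c) + h(c, b), b)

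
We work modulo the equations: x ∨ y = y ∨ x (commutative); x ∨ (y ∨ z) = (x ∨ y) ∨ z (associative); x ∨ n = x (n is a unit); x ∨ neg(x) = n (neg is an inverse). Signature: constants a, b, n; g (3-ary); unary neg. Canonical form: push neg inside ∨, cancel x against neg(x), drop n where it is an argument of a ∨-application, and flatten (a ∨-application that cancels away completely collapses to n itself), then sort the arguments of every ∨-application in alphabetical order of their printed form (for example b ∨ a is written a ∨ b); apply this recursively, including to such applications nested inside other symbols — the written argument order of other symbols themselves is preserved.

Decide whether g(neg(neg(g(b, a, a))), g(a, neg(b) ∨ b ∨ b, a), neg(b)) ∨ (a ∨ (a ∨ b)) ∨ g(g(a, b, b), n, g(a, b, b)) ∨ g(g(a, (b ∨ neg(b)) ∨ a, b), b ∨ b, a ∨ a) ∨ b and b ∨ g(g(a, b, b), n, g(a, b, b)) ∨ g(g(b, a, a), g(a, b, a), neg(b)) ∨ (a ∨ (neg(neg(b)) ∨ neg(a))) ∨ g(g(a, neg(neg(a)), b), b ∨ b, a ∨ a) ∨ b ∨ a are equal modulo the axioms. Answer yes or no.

Left:  g(neg(neg(g(b, a, a))), g(a, neg(b) ∨ b ∨ b, a), neg(b)) ∨ (a ∨ (a ∨ b)) ∨ g(g(a, b, b), n, g(a, b, b)) ∨ g(g(a, (b ∨ neg(b)) ∨ a, b), b ∨ b, a ∨ a) ∨ b
  Push neg inside:  distribute neg over ∨ and collapse double neg
  Combine occurrences:  g(g(b, a, a), g(a, b, a), neg(b)) ∨ a ∨ a ∨ b ∨ b ∨ g(g(a, b, b), n, g(a, b, b)) ∨ g(g(a, a, b), b ∨ b, a ∨ a)
  Sort:  a ∨ a ∨ b ∨ b ∨ g(g(a, a, b), b ∨ b, a ∨ a) ∨ g(g(a, b, b), n, g(a, b, b)) ∨ g(g(b, a, a), g(a, b, a), neg(b))
Right:  b ∨ g(g(a, b, b), n, g(a, b, b)) ∨ g(g(b, a, a), g(a, b, a), neg(b)) ∨ (a ∨ (neg(neg(b)) ∨ neg(a))) ∨ g(g(a, neg(neg(a)), b), b ∨ b, a ∨ a) ∨ b ∨ a
  Push neg inside:  distribute neg over ∨ and collapse double neg
  Collect terms:  b ∨ b ∨ b ∨ g(g(a, b, b), n, g(a, b, b)) ∨ g(g(b, a, a), g(a, b, a), neg(b)) ∨ a ∨ g(g(a, a, b), b ∨ b, a ∨ a)
  Sort arguments:  a ∨ b ∨ b ∨ b ∨ g(g(a, a, b), b ∨ b, a ∨ a) ∨ g(g(a, b, b), n, g(a, b, b)) ∨ g(g(b, a, a), g(a, b, a), neg(b))

Answer: no — a ∨ a ∨ b ∨ b ∨ g(g(a, a, b), b ∨ b, a ∨ a) ∨ g(g(a, b, b), n, g(a, b, b)) ∨ g(g(b, a, a), g(a, b, a), neg(b)) vs a ∨ b ∨ b ∨ b ∨ g(g(a, a, b), b ∨ b, a ∨ a) ∨ g(g(a, b, b), n, g(a, b, b)) ∨ g(g(b, a, a), g(a, b, a), neg(b))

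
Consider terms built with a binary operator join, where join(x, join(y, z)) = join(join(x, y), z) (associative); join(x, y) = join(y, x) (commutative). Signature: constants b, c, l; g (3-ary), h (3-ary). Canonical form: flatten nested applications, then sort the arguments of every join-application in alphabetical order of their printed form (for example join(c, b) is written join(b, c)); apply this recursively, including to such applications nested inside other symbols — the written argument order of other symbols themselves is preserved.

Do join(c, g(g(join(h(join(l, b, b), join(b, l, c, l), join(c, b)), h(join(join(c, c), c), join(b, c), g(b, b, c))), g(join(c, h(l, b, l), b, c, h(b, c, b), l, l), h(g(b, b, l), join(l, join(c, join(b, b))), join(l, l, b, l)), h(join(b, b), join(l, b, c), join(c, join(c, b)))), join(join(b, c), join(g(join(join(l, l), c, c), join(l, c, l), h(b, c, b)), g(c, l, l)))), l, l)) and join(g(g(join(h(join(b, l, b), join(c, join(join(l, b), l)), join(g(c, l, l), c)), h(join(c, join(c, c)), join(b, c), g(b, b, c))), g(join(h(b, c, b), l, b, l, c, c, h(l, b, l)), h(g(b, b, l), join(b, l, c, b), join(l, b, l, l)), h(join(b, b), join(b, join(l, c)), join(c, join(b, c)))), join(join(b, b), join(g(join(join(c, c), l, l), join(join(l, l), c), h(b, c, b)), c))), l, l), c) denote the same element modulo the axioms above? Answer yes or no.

Answer: no — join(c, g(g(join(h(join(b, b, l), join(b, c, l, l), join(b, c)), h(join(c, c, c), join(b, c), g(b, b, c))), g(join(b, c, c, h(b, c, b), h(l, b, l), l, l), h(g(b, b, l), join(b, b, c, l), join(b, l, l, l)), h(join(b, b), join(b, c, l), join(b, c, c))), join(b, c, g(c, l, l), g(join(c, c, l, l), join(c, l, l), h(b, c, b)))), l, l)) vs join(c, g(g(join(h(join(b, b, l), join(b, c, l, l), join(c, g(c, l, l))), h(join(c, c, c), join(b, c), g(b, b, c))), g(join(b, c, c, h(b, c, b), h(l, b, l), l, l), h(g(b, b, l), join(b, b, c, l), join(b, l, l, l)), h(join(b, b), join(b, c, l), join(b, c, c))), join(b, b, c, g(join(c, c, l, l), join(c, l, l), h(b, c, b)))), l, l))

Derivation:
Left:  join(c, g(g(join(h(join(l, b, b), join(b, l, c, l), join(c, b)), h(join(join(c, c), c), join(b, c), g(b, b, c))), g(join(c, h(l, b, l), b, c, h(b, c, b), l, l), h(g(b, b, l), join(l, join(c, join(b, b))), join(l, l, b, l)), h(join(b, b), join(l, b, c), join(c, join(c, b)))), join(join(b, c), join(g(join(join(l, l), c, c), join(l, c, l), h(b, c, b)), g(c, l, l)))), l, l))
  Simplify inside:  g(g(join(h(join(l, b, b), join(b, l, c, l), join(c, b)), h(join(join(c, c), c), join(b, c), g(b, b, c))), g(join(c, h(l, b, l), b, c, h(b, c, b), l, l), h(g(b, b, l), join(l, join(c, join(b, b))), join(l, l, b, l)), h(join(b, b), join(l, b, c), join(c, join(c, b)))), join(join(b, c), join(g(join(join(l, l), c, c), join(l, c, l), h(b, c, b)), g(c, l, l)))), l, l)  →  g(g(join(h(join(b, b, l), join(b, c, l, l), join(b, c)), h(join(c, c, c), join(b, c), g(b, b, c))), g(join(b, c, c, h(b, c, b), h(l, b, l), l, l), h(g(b, b, l), join(b, b, c, l), join(b, l, l, l)), h(join(b, b), join(b, c, l), join(b, c, c))), join(b, c, g(c, l, l), g(join(c, c, l, l), join(c, l, l), h(b, c, b)))), l, l)
  Sort arguments:  join(c, g(g(join(h(join(b, b, l), join(b, c, l, l), join(b, c)), h(join(c, c, c), join(b, c), g(b, b, c))), g(join(b, c, c, h(b, c, b), h(l, b, l), l, l), h(g(b, b, l), join(b, b, c, l), join(b, l, l, l)), h(join(b, b), join(b, c, l), join(b, c, c))), join(b, c, g(c, l, l), g(join(c, c, l, l), join(c, l, l), h(b, c, b)))), l, l))
Right:  join(g(g(join(h(join(b, l, b), join(c, join(join(l, b), l)), join(g(c, l, l), c)), h(join(c, join(c, c)), join(b, c), g(b, b, c))), g(join(h(b, c, b), l, b, l, c, c, h(l, b, l)), h(g(b, b, l), join(b, l, c, b), join(l, b, l, l)), h(join(b, b), join(b, join(l, c)), join(c, join(b, c)))), join(join(b, b), join(g(join(join(c, c), l, l), join(join(l, l), c), h(b, c, b)), c))), l, l), c)
  Simplify inside:  g(g(join(h(join(b, l, b), join(c, join(join(l, b), l)), join(g(c, l, l), c)), h(join(c, join(c, c)), join(b, c), g(b, b, c))), g(join(h(b, c, b), l, b, l, c, c, h(l, b, l)), h(g(b, b, l), join(b, l, c, b), join(l, b, l, l)), h(join(b, b), join(b, join(l, c)), join(c, join(b, c)))), join(join(b, b), join(g(join(join(c, c), l, l), join(join(l, l), c), h(b, c, b)), c))), l, l)  →  g(g(join(h(join(b, b, l), join(b, c, l, l), join(c, g(c, l, l))), h(join(c, c, c), join(b, c), g(b, b, c))), g(join(b, c, c, h(b, c, b), h(l, b, l), l, l), h(g(b, b, l), join(b, b, c, l), join(b, l, l, l)), h(join(b, b), join(b, c, l), join(b, c, c))), join(b, b, c, g(join(c, c, l, l), join(c, l, l), h(b, c, b)))), l, l)
  Order the arguments:  join(c, g(g(join(h(join(b, b, l), join(b, c, l, l), join(c, g(c, l, l))), h(join(c, c, c), join(b, c), g(b, b, c))), g(join(b, c, c, h(b, c, b), h(l, b, l), l, l), h(g(b, b, l), join(b, b, c, l), join(b, l, l, l)), h(join(b, b), join(b, c, l), join(b, c, c))), join(b, b, c, g(join(c, c, l, l), join(c, l, l), h(b, c, b)))), l, l))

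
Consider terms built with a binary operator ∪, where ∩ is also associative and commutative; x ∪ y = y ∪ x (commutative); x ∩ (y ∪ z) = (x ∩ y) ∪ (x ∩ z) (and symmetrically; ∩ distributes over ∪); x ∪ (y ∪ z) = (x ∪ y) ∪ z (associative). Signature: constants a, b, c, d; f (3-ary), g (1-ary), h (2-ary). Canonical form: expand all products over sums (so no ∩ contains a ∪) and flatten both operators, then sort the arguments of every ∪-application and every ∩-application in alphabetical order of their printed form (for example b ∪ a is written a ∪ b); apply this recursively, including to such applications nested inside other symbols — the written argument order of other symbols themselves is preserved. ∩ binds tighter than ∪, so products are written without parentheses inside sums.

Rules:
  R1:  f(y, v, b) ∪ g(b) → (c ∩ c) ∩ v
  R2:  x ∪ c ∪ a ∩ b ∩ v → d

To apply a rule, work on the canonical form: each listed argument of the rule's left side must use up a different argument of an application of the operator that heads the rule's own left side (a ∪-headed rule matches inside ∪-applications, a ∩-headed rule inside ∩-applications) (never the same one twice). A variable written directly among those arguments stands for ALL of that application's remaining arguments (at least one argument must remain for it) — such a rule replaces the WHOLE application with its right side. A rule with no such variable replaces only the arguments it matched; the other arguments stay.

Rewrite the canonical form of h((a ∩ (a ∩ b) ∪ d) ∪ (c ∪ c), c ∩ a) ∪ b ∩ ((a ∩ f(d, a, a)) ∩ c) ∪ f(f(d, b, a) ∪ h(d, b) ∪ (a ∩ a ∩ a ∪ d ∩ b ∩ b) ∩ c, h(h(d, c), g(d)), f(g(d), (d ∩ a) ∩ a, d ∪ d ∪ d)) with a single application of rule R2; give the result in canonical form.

Answer: a ∩ b ∩ c ∩ f(d, a, a) ∪ f(a ∩ a ∩ a ∩ c ∪ b ∩ b ∩ c ∩ d ∪ f(d, b, a) ∪ h(d, b), h(h(d, c), g(d)), f(g(d), a ∩ a ∩ d, d ∪ d ∪ d)) ∪ h(d, a ∩ c)

Derivation:
Canonical form:  a ∩ b ∩ c ∩ f(d, a, a) ∪ f(a ∩ a ∩ a ∩ c ∪ b ∩ b ∩ c ∩ d ∪ f(d, b, a) ∪ h(d, b), h(h(d, c), g(d)), f(g(d), a ∩ a ∩ d, d ∪ d ∪ d)) ∪ h(a ∩ a ∩ b ∪ c ∪ c ∪ d, a ∩ c)
Match R2:  consume a ∩ a ∩ b, c;  v := a, x := c ∪ d
The extension variable absorbs all remaining arguments, so the whole application is rewritten.
Giving:  a ∩ b ∩ c ∩ f(d, a, a) ∪ f(a ∩ a ∩ a ∩ c ∪ b ∩ b ∩ c ∩ d ∪ f(d, b, a) ∪ h(d, b), h(h(d, c), g(d)), f(g(d), a ∩ a ∩ d, d ∪ d ∪ d)) ∪ h(d, a ∩ c)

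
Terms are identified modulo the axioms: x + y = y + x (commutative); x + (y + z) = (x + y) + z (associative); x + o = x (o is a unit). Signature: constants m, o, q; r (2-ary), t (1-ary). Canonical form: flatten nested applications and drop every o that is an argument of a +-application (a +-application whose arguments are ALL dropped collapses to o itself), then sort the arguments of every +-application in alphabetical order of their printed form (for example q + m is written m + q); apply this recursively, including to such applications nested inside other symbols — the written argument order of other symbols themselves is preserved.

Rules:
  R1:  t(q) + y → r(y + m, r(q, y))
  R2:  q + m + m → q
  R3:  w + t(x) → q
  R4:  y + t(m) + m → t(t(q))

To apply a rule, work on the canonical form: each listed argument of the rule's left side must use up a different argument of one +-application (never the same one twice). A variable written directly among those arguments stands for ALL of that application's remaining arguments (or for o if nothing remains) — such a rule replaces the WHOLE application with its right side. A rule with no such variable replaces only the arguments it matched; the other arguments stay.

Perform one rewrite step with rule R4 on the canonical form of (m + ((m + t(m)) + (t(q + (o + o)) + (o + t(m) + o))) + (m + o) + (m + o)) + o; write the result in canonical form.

Answer: t(t(q))

Derivation:
Canonical form:  m + m + m + m + t(m) + t(m) + t(q)
Apply R4:  consuming m, t(m);  y := m + m + m + t(m) + t(q)
The extension variable absorbs all remaining arguments, so the whole application is rewritten.
Giving:  t(t(q))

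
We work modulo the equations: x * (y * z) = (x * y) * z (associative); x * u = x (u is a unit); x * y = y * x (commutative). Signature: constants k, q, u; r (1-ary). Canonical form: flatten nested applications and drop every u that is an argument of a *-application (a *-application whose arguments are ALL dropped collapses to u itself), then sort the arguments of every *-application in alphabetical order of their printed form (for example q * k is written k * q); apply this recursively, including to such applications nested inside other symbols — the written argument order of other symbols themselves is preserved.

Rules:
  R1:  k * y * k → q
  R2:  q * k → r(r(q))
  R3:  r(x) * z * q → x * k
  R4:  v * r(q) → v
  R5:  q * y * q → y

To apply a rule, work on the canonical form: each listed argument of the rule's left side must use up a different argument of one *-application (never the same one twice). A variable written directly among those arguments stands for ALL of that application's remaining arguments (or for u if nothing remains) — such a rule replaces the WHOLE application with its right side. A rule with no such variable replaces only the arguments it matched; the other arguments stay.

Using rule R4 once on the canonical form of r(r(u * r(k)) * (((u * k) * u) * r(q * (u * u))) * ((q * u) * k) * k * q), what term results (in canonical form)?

Canonical form:  r(k * k * k * q * q * r(q) * r(r(k)))
Match R4:  consume r(q);  v := k * k * k * q * q * r(r(k))
Every leftover argument binds to the variable; the entire application is replaced.
Giving:  r(k * k * k * q * q * r(r(k)))

Answer: r(k * k * k * q * q * r(r(k)))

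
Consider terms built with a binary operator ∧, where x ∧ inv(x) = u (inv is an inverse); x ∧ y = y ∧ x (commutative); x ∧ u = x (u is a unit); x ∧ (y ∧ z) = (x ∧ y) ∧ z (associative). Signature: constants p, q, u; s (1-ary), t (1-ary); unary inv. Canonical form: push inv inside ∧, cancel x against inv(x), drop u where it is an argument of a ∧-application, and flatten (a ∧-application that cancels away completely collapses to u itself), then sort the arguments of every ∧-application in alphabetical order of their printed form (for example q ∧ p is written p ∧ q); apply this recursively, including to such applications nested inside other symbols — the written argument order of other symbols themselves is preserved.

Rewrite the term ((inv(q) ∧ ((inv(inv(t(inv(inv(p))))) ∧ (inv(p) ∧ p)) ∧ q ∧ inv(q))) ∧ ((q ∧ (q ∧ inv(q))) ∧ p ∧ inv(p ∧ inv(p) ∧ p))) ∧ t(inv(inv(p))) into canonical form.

Push inv inside:  distribute inv over ∧ and collapse double inv
Cancel:  q cancels; p cancels
Combine occurrences:  t(p) ∧ t(p)

Answer: t(p) ∧ t(p)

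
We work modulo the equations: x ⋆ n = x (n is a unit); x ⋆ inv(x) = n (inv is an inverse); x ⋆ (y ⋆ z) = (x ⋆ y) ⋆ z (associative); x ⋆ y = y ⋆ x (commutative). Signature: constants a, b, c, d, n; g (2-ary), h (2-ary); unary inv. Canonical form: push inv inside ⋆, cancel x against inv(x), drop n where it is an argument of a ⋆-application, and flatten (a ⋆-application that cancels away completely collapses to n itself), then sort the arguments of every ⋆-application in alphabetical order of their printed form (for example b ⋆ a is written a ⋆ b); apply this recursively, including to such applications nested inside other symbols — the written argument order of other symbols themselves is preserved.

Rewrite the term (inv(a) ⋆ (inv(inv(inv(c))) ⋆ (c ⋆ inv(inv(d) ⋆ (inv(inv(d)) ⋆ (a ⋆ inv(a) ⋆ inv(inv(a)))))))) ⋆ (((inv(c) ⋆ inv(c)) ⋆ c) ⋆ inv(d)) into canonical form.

Answer: inv(a) ⋆ inv(a) ⋆ inv(c) ⋆ inv(d)

Derivation:
Push inv inside:  distribute inv over ⋆ and collapse double inv
Collect:  inv(a) ⋆ inv(a) ⋆ inv(c) ⋆ inv(d)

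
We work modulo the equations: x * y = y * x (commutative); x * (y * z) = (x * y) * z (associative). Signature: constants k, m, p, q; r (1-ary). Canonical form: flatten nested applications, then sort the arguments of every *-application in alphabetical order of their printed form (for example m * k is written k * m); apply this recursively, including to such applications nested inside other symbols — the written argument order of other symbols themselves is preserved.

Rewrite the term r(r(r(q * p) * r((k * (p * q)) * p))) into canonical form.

Answer: r(r(r(k * p * p * q) * r(p * q)))

Derivation:
Focus inside:  r(q * p) * r((k * (p * q)) * p)
Inside:  r(q * p)  →  r(p * q)
Canonicalize subterm:  r((k * (p * q)) * p)  →  r(k * p * p * q)
Sort:  r(k * p * p * q) * r(p * q)
Reassemble:  r(r(r(k * p * p * q) * r(p * q)))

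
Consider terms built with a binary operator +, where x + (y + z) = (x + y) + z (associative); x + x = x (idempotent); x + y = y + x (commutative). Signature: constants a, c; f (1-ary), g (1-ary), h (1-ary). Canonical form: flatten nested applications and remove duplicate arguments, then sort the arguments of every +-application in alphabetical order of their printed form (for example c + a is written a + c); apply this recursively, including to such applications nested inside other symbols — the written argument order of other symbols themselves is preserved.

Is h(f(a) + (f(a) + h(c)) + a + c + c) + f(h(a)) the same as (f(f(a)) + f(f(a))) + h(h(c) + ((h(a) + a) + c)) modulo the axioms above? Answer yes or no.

Answer: no — f(h(a)) + h(a + c + f(a) + h(c)) vs f(f(a)) + h(a + c + h(a) + h(c))

Derivation:
Left:  h(f(a) + (f(a) + h(c)) + a + c + c) + f(h(a))
  Simplify inside:  h(f(a) + (f(a) + h(c)) + a + c + c)  →  h(a + c + f(a) + h(c))
  Sort:  f(h(a)) + h(a + c + f(a) + h(c))
Right:  (f(f(a)) + f(f(a))) + h(h(c) + ((h(a) + a) + c))
  Merge nested applications:  f(f(a)) + f(f(a)) + h(h(c) + ((h(a) + a) + c))
  Simplify inside:  h(h(c) + ((h(a) + a) + c))  →  h(a + c + h(a) + h(c))
  Drop duplicates:  drop duplicate f(f(a))
  Order the arguments:  f(f(a)) + h(a + c + h(a) + h(c))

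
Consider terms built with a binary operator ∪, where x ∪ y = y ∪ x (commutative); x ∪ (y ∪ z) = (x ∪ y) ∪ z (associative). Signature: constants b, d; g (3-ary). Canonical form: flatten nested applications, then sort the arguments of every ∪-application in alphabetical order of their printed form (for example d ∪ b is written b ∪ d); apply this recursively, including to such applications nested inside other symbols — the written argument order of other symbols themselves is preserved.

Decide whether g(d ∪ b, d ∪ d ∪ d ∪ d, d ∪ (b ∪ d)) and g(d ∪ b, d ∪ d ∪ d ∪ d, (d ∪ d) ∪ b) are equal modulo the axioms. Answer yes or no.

Answer: yes — both canonical forms are g(b ∪ d, d ∪ d ∪ d ∪ d, b ∪ d ∪ d)

Derivation:
Left:  g(d ∪ b, d ∪ d ∪ d ∪ d, d ∪ (b ∪ d))
  Focus inside:  d ∪ (b ∪ d)
  Flatten:  d ∪ b ∪ d
  Sort:  b ∪ d ∪ d
  Reassemble:  g(b ∪ d, d ∪ d ∪ d ∪ d, b ∪ d ∪ d)
Right:  g(d ∪ b, d ∪ d ∪ d ∪ d, (d ∪ d) ∪ b)
  Descend into:  (d ∪ d) ∪ b
  Flatten:  d ∪ d ∪ b
  Sort arguments:  b ∪ d ∪ d
  Rebuild:  g(b ∪ d, d ∪ d ∪ d ∪ d, b ∪ d ∪ d)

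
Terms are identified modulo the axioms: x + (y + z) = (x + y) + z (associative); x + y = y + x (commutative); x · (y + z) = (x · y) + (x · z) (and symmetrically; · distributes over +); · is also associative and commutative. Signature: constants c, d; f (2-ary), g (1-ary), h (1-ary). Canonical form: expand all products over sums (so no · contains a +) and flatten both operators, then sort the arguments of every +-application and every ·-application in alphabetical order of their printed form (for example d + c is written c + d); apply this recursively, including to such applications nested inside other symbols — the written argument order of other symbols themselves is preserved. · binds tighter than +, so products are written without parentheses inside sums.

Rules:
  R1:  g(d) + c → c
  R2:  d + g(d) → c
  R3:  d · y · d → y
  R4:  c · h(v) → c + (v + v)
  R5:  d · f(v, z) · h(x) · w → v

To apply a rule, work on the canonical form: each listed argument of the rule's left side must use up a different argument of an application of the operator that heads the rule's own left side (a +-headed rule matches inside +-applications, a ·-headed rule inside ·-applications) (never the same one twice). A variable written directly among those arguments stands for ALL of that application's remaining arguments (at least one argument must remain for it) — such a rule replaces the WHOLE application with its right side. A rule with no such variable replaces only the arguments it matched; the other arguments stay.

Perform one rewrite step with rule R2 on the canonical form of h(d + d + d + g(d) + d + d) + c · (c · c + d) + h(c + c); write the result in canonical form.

Canonical form:  c · c · c + c · d + h(c + c) + h(d + d + d + d + d + g(d))
R2 matches:  uses d, g(d)
Result:  c · c · c + c · d + h(c + c) + h(c + d + d + d + d)

Answer: c · c · c + c · d + h(c + c) + h(c + d + d + d + d)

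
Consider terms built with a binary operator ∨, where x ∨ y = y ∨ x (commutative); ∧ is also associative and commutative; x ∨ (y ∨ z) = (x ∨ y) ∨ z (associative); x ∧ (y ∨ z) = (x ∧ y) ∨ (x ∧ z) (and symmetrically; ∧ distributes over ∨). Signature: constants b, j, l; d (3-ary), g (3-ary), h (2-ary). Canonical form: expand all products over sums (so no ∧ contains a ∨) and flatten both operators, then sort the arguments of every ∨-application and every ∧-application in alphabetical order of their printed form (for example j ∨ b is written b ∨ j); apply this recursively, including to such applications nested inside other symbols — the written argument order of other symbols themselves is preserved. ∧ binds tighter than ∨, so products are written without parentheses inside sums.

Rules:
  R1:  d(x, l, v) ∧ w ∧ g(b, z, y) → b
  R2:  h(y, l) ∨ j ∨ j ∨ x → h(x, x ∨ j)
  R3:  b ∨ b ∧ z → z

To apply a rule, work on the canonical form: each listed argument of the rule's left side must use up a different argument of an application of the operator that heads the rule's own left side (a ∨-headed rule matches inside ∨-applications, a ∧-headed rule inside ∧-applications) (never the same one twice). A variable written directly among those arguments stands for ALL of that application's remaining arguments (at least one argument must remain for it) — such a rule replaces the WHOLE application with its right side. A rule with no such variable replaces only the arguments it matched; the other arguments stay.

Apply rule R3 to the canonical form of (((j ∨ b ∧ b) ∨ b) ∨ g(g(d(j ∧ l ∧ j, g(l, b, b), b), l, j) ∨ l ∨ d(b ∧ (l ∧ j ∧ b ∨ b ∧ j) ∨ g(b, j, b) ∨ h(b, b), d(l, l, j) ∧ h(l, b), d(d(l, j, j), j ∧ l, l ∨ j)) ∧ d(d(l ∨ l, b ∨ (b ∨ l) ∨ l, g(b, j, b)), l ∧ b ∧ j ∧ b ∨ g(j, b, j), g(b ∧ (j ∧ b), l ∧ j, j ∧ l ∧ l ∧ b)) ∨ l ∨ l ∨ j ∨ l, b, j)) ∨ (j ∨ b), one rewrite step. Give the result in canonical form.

Answer: b ∨ b ∨ g(d(b ∧ b ∧ j ∨ b ∧ b ∧ j ∧ l ∨ g(b, j, b) ∨ h(b, b), d(l, l, j) ∧ h(l, b), d(d(l, j, j), j ∧ l, j ∨ l)) ∧ d(d(l ∨ l, b ∨ b ∨ l ∨ l, g(b, j, b)), b ∧ b ∧ j ∧ l ∨ g(j, b, j), g(b ∧ b ∧ j, j ∧ l, b ∧ j ∧ l ∧ l)) ∨ g(d(j ∧ j ∧ l, g(l, b, b), b), l, j) ∨ j ∨ l ∨ l ∨ l ∨ l, b, j) ∨ j ∨ j

Derivation:
Canonical form:  b ∨ b ∨ b ∧ b ∨ g(d(b ∧ b ∧ j ∨ b ∧ b ∧ j ∧ l ∨ g(b, j, b) ∨ h(b, b), d(l, l, j) ∧ h(l, b), d(d(l, j, j), j ∧ l, j ∨ l)) ∧ d(d(l ∨ l, b ∨ b ∨ l ∨ l, g(b, j, b)), b ∧ b ∧ j ∧ l ∨ g(j, b, j), g(b ∧ b ∧ j, j ∧ l, b ∧ j ∧ l ∧ l)) ∨ g(d(j ∧ j ∧ l, g(l, b, b), b), l, j) ∨ j ∨ l ∨ l ∨ l ∨ l, b, j) ∨ j ∨ j
Match R3:  consume b, b ∧ b;  z := b
New term:  b ∨ b ∨ g(d(b ∧ b ∧ j ∨ b ∧ b ∧ j ∧ l ∨ g(b, j, b) ∨ h(b, b), d(l, l, j) ∧ h(l, b), d(d(l, j, j), j ∧ l, j ∨ l)) ∧ d(d(l ∨ l, b ∨ b ∨ l ∨ l, g(b, j, b)), b ∧ b ∧ j ∧ l ∨ g(j, b, j), g(b ∧ b ∧ j, j ∧ l, b ∧ j ∧ l ∧ l)) ∨ g(d(j ∧ j ∧ l, g(l, b, b), b), l, j) ∨ j ∨ l ∨ l ∨ l ∨ l, b, j) ∨ j ∨ j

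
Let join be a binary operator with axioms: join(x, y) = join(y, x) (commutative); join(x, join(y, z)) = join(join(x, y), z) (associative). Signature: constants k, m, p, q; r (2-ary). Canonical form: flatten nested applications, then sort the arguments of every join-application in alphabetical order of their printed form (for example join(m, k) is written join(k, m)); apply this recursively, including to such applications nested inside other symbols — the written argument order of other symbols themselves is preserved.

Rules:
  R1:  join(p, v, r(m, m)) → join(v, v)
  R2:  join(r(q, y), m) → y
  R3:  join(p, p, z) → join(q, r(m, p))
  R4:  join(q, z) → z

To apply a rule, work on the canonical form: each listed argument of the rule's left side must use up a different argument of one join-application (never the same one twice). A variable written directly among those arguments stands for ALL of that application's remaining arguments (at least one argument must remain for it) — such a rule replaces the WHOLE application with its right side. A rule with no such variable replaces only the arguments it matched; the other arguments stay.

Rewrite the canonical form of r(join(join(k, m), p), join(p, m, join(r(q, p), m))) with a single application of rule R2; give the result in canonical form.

Answer: r(join(k, m, p), join(m, p, p))

Derivation:
Canonical form:  r(join(k, m, p), join(m, m, p, r(q, p)))
R2 matches:  uses m, r(q, p);  y := p
New term:  r(join(k, m, p), join(m, p, p))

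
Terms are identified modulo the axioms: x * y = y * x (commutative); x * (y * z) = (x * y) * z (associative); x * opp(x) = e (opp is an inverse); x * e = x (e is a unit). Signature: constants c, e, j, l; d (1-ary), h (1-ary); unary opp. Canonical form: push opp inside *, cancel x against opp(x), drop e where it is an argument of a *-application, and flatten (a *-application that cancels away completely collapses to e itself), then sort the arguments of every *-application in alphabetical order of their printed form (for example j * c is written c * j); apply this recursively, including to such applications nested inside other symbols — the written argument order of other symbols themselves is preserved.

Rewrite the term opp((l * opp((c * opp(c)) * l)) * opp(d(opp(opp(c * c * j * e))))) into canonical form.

Answer: d(c * c * j)

Derivation:
Push opp inside:  distribute opp over * and collapse double opp
Cancel inverse pairs:  l cancels; c cancels
Combine occurrences:  d(c * c * j)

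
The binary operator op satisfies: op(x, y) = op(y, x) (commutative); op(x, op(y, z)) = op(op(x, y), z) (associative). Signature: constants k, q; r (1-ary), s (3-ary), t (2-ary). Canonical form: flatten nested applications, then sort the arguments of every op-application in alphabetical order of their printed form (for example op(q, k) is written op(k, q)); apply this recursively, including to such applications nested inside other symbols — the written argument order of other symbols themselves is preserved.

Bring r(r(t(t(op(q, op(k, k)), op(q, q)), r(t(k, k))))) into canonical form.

Answer: r(r(t(t(op(k, k, q), op(q, q)), r(t(k, k)))))

Derivation:
Work inside:  op(q, op(k, k))
Merge nested applications:  op(q, k, k)
Sort:  op(k, k, q)
Put back:  r(r(t(t(op(k, k, q), op(q, q)), r(t(k, k)))))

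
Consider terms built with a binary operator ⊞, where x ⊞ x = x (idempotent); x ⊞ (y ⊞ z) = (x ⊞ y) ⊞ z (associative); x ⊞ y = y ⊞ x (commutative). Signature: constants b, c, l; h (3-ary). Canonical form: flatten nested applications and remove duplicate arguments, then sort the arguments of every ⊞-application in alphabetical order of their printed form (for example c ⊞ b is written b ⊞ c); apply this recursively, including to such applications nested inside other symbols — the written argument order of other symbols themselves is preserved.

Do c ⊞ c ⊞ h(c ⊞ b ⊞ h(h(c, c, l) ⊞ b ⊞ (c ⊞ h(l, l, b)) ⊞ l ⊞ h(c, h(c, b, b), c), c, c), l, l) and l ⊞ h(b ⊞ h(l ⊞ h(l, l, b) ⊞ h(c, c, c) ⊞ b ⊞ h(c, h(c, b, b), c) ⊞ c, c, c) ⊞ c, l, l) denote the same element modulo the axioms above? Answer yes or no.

Left:  c ⊞ c ⊞ h(c ⊞ b ⊞ h(h(c, c, l) ⊞ b ⊞ (c ⊞ h(l, l, b)) ⊞ l ⊞ h(c, h(c, b, b), c), c, c), l, l)
  Inside:  h(c ⊞ b ⊞ h(h(c, c, l) ⊞ b ⊞ (c ⊞ h(l, l, b)) ⊞ l ⊞ h(c, h(c, b, b), c), c, c), l, l)  →  h(b ⊞ c ⊞ h(b ⊞ c ⊞ h(c, c, l) ⊞ h(c, h(c, b, b), c) ⊞ h(l, l, b) ⊞ l, c, c), l, l)
  Drop duplicates:  drop duplicate c
  Order the arguments:  c ⊞ h(b ⊞ c ⊞ h(b ⊞ c ⊞ h(c, c, l) ⊞ h(c, h(c, b, b), c) ⊞ h(l, l, b) ⊞ l, c, c), l, l)
Right:  l ⊞ h(b ⊞ h(l ⊞ h(l, l, b) ⊞ h(c, c, c) ⊞ b ⊞ h(c, h(c, b, b), c) ⊞ c, c, c) ⊞ c, l, l)
  Inside:  h(b ⊞ h(l ⊞ h(l, l, b) ⊞ h(c, c, c) ⊞ b ⊞ h(c, h(c, b, b), c) ⊞ c, c, c) ⊞ c, l, l)  →  h(b ⊞ c ⊞ h(b ⊞ c ⊞ h(c, c, c) ⊞ h(c, h(c, b, b), c) ⊞ h(l, l, b) ⊞ l, c, c), l, l)
  Sort:  h(b ⊞ c ⊞ h(b ⊞ c ⊞ h(c, c, c) ⊞ h(c, h(c, b, b), c) ⊞ h(l, l, b) ⊞ l, c, c), l, l) ⊞ l

Answer: no — c ⊞ h(b ⊞ c ⊞ h(b ⊞ c ⊞ h(c, c, l) ⊞ h(c, h(c, b, b), c) ⊞ h(l, l, b) ⊞ l, c, c), l, l) vs h(b ⊞ c ⊞ h(b ⊞ c ⊞ h(c, c, c) ⊞ h(c, h(c, b, b), c) ⊞ h(l, l, b) ⊞ l, c, c), l, l) ⊞ l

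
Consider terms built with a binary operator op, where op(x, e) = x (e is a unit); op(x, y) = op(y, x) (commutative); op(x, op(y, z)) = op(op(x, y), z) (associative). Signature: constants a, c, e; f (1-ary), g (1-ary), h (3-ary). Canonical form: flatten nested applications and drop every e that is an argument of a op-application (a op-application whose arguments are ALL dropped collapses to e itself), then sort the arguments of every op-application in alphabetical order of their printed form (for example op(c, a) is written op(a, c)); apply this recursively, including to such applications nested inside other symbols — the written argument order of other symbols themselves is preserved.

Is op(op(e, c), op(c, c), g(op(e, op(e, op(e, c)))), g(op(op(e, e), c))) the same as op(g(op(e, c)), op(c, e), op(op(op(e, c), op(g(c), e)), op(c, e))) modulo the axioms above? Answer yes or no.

Answer: yes — both canonical forms are op(c, c, c, g(c), g(c))

Derivation:
Left:  op(op(e, c), op(c, c), g(op(e, op(e, op(e, c)))), g(op(op(e, e), c)))
  Un-nest:  op(e, c, c, c, g(op(e, op(e, op(e, c)))), g(op(op(e, e), c)))
  Inside:  g(op(e, op(e, op(e, c))))  →  g(c)
  Canonicalize subterm:  g(op(op(e, e), c))  →  g(c)
  Units out:  drop e
  Order the arguments:  op(c, c, c, g(c), g(c))
Right:  op(g(op(e, c)), op(c, e), op(op(op(e, c), op(g(c), e)), op(c, e)))
  Merge nested applications:  op(g(op(e, c)), c, e, e, c, g(c), e, c, e)
  Canonicalize subterm:  g(op(e, c))  →  g(c)
  Units out:  drop e (×4)
  Sort:  op(c, c, c, g(c), g(c))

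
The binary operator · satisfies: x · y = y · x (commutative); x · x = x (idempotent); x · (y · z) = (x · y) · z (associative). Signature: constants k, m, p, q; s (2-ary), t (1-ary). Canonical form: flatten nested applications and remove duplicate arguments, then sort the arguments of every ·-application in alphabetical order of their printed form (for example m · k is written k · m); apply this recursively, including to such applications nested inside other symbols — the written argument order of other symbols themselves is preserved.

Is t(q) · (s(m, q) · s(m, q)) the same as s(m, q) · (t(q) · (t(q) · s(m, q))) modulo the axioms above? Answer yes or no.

Left:  t(q) · (s(m, q) · s(m, q))
  Merge nested applications:  t(q) · s(m, q) · s(m, q)
  Drop duplicates:  drop duplicate s(m, q)
  Sort:  s(m, q) · t(q)
Right:  s(m, q) · (t(q) · (t(q) · s(m, q)))
  Un-nest:  s(m, q) · t(q) · t(q) · s(m, q)
  Idempotence:  drop duplicate t(q), s(m, q)
  Order the arguments:  s(m, q) · t(q)

Answer: yes — both canonical forms are s(m, q) · t(q)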